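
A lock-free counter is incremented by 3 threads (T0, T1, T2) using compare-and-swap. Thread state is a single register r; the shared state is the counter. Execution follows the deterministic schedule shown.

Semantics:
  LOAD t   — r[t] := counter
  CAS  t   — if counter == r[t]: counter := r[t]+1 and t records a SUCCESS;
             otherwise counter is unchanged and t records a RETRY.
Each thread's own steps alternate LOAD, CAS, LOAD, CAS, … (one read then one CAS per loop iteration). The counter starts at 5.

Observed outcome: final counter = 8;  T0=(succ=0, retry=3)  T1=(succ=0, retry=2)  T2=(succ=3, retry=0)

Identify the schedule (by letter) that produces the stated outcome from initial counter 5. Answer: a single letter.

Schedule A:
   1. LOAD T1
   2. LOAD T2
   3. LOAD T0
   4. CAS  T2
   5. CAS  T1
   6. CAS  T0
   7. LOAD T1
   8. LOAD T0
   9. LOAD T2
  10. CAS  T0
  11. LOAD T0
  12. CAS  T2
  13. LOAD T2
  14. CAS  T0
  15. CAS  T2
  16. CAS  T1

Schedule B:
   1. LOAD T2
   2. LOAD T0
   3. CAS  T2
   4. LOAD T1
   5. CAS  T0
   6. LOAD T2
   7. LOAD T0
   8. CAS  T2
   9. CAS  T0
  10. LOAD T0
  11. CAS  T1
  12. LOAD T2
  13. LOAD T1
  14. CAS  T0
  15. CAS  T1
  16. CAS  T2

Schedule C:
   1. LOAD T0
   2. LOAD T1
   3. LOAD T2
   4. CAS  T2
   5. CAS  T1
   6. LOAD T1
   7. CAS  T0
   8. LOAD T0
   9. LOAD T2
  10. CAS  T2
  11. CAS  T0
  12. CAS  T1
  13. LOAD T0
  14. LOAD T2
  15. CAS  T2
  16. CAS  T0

C

Tracing schedule C:
1. LOAD T0 → mem=5 r[T0]=5 [LOAD]
2. LOAD T1 → mem=5 r[T1]=5 [LOAD]
3. LOAD T2 → mem=5 r[T2]=5 [LOAD]
4. CAS T2 → mem=6 r[T2]=5 [OK]
5. CAS T1 → mem=6 r[T1]=5 [RETRY]
6. LOAD T1 → mem=6 r[T1]=6 [LOAD]
7. CAS T0 → mem=6 r[T0]=5 [RETRY]
8. LOAD T0 → mem=6 r[T0]=6 [LOAD]
9. LOAD T2 → mem=6 r[T2]=6 [LOAD]
10. CAS T2 → mem=7 r[T2]=6 [OK]
11. CAS T0 → mem=7 r[T0]=6 [RETRY]
12. CAS T1 → mem=7 r[T1]=6 [RETRY]
13. LOAD T0 → mem=7 r[T0]=7 [LOAD]
14. LOAD T2 → mem=7 r[T2]=7 [LOAD]
15. CAS T2 → mem=8 r[T2]=7 [OK]
16. CAS T0 → mem=8 r[T0]=7 [RETRY]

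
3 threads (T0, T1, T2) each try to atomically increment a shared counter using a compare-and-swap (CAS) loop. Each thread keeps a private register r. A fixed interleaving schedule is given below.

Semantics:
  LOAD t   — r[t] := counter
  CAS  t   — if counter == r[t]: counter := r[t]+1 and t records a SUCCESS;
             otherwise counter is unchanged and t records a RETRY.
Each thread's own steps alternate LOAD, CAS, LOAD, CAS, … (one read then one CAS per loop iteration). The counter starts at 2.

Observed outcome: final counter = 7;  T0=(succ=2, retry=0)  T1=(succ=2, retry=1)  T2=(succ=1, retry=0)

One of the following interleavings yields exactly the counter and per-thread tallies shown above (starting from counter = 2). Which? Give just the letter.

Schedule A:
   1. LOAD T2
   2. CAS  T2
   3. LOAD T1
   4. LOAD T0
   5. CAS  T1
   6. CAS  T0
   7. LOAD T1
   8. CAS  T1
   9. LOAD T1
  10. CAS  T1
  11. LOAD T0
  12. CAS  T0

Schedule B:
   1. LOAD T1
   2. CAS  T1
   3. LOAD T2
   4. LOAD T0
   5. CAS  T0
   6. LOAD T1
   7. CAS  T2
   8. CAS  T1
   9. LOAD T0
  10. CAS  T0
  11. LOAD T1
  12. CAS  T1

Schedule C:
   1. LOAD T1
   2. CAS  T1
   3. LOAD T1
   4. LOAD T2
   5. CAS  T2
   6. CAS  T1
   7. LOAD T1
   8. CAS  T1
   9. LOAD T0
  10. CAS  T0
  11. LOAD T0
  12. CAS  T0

Run C:
1. LOAD T1 → mem=2 r[T1]=2 [LOAD]
2. CAS T1 → mem=3 r[T1]=2 [OK]
3. LOAD T1 → mem=3 r[T1]=3 [LOAD]
4. LOAD T2 → mem=3 r[T2]=3 [LOAD]
5. CAS T2 → mem=4 r[T2]=3 [OK]
6. CAS T1 → mem=4 r[T1]=3 [RETRY]
7. LOAD T1 → mem=4 r[T1]=4 [LOAD]
8. CAS T1 → mem=5 r[T1]=4 [OK]
9. LOAD T0 → mem=5 r[T0]=5 [LOAD]
10. CAS T0 → mem=6 r[T0]=5 [OK]
11. LOAD T0 → mem=6 r[T0]=6 [LOAD]
12. CAS T0 → mem=7 r[T0]=6 [OK]

C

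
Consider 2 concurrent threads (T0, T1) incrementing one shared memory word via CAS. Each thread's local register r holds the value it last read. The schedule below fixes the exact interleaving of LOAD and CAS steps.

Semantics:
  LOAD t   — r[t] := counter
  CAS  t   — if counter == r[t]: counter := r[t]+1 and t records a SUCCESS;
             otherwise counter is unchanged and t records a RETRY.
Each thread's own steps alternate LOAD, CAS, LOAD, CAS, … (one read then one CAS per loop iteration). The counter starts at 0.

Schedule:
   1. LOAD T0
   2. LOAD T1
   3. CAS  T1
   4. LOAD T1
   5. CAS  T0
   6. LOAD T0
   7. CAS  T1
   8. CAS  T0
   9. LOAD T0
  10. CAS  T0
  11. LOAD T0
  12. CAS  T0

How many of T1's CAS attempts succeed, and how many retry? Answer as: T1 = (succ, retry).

T1 = (2, 0)

   1) LOAD T0:  M=0  r_T0=0
   2) LOAD T1:  M=0  r_T1=0
   3) CAS  T1:  M=1  r_T1=0 ✓
   4) LOAD T1:  M=1  r_T1=1
   5) CAS  T0:  M=1  r_T0=0 ✗
   6) LOAD T0:  M=1  r_T0=1
   7) CAS  T1:  M=2  r_T1=1 ✓
   8) CAS  T0:  M=2  r_T0=1 ✗
   9) LOAD T0:  M=2  r_T0=2
  10) CAS  T0:  M=3  r_T0=2 ✓
  11) LOAD T0:  M=3  r_T0=3
  12) CAS  T0:  M=4  r_T0=3 ✓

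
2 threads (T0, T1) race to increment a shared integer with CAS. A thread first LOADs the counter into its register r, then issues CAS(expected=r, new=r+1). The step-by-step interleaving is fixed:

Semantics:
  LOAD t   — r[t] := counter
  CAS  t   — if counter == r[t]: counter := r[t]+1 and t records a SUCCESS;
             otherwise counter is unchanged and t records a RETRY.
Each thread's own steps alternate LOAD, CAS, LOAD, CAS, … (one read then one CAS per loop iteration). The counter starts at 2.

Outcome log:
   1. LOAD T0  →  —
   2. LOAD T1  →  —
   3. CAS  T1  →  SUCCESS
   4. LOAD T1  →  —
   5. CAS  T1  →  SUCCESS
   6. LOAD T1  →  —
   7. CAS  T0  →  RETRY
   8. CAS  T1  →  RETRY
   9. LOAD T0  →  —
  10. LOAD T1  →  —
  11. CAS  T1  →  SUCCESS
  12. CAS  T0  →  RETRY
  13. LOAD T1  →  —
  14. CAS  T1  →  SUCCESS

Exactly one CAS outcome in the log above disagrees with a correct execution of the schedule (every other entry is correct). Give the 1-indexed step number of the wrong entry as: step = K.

step = 8

Correct run:
T0 LOAD — after: cnt=2, r=2 — load
T1 LOAD — after: cnt=2, r=2 — load
T1 CAS — after: cnt=3, r=2 — ok
T1 LOAD — after: cnt=3, r=3 — load
T1 CAS — after: cnt=4, r=3 — ok
T1 LOAD — after: cnt=4, r=4 — load
T0 CAS — after: cnt=4, r=2 — retry
T1 CAS — after: cnt=5, r=4 — ok
T0 LOAD — after: cnt=5, r=5 — load
T1 LOAD — after: cnt=5, r=5 — load
T1 CAS — after: cnt=6, r=5 — ok
T0 CAS — after: cnt=6, r=5 — retry
T1 LOAD — after: cnt=6, r=6 — load
T1 CAS — after: cnt=7, r=6 — ok
Log disagrees first at step 8.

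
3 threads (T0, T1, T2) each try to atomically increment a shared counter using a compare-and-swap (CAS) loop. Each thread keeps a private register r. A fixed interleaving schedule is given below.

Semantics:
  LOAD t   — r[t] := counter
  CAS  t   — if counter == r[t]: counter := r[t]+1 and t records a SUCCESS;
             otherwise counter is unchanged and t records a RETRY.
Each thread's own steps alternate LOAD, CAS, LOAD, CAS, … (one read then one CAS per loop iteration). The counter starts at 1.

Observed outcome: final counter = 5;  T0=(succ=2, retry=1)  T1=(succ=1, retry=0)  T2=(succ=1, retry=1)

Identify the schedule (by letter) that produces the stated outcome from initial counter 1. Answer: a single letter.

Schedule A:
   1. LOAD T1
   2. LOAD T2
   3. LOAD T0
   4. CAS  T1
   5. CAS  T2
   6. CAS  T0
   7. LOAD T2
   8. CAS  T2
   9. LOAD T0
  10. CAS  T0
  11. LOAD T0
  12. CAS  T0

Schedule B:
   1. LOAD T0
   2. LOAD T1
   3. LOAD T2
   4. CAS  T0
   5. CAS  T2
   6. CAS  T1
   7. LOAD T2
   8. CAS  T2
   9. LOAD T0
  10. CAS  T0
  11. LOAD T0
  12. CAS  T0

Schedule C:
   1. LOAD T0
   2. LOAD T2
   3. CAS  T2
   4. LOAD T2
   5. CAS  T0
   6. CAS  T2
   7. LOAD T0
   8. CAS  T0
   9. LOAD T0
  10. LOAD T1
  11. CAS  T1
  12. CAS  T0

Simulating candidate A:
T1 LOAD — after: cnt=1, r=1 — load
T2 LOAD — after: cnt=1, r=1 — load
T0 LOAD — after: cnt=1, r=1 — load
T1 CAS — after: cnt=2, r=1 — ok
T2 CAS — after: cnt=2, r=1 — retry
T0 CAS — after: cnt=2, r=1 — retry
T2 LOAD — after: cnt=2, r=2 — load
T2 CAS — after: cnt=3, r=2 — ok
T0 LOAD — after: cnt=3, r=3 — load
T0 CAS — after: cnt=4, r=3 — ok
T0 LOAD — after: cnt=4, r=4 — load
T0 CAS — after: cnt=5, r=4 — ok

A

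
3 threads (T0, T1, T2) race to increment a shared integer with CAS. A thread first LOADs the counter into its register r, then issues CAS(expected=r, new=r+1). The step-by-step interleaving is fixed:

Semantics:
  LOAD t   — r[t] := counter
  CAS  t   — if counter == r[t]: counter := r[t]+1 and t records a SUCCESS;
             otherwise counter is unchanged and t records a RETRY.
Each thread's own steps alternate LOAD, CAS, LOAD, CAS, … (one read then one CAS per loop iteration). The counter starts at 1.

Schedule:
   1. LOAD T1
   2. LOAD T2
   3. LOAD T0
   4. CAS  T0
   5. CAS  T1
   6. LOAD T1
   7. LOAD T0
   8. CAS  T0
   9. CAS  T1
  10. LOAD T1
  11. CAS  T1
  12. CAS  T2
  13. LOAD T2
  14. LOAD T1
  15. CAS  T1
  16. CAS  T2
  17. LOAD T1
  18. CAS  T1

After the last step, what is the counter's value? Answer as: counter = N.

counter = 6

1. LOAD T1 → mem=1 r[T1]=1 [LOAD]
2. LOAD T2 → mem=1 r[T2]=1 [LOAD]
3. LOAD T0 → mem=1 r[T0]=1 [LOAD]
4. CAS T0 → mem=2 r[T0]=1 [OK]
5. CAS T1 → mem=2 r[T1]=1 [RETRY]
6. LOAD T1 → mem=2 r[T1]=2 [LOAD]
7. LOAD T0 → mem=2 r[T0]=2 [LOAD]
8. CAS T0 → mem=3 r[T0]=2 [OK]
9. CAS T1 → mem=3 r[T1]=2 [RETRY]
10. LOAD T1 → mem=3 r[T1]=3 [LOAD]
11. CAS T1 → mem=4 r[T1]=3 [OK]
12. CAS T2 → mem=4 r[T2]=1 [RETRY]
13. LOAD T2 → mem=4 r[T2]=4 [LOAD]
14. LOAD T1 → mem=4 r[T1]=4 [LOAD]
15. CAS T1 → mem=5 r[T1]=4 [OK]
16. CAS T2 → mem=5 r[T2]=4 [RETRY]
17. LOAD T1 → mem=5 r[T1]=5 [LOAD]
18. CAS T1 → mem=6 r[T1]=5 [OK]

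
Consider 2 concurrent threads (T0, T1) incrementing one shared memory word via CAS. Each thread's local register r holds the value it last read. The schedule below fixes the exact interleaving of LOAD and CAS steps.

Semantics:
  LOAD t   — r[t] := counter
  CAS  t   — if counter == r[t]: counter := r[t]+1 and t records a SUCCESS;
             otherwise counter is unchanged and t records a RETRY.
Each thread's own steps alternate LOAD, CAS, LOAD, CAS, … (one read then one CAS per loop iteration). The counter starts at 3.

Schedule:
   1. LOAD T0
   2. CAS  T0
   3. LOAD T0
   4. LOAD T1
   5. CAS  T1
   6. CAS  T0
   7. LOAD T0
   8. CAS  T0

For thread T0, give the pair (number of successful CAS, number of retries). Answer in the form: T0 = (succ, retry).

   1) LOAD T0:  M=3  r_T0=3
   2) CAS  T0:  M=4  r_T0=3 ✓
   3) LOAD T0:  M=4  r_T0=4
   4) LOAD T1:  M=4  r_T1=4
   5) CAS  T1:  M=5  r_T1=4 ✓
   6) CAS  T0:  M=5  r_T0=4 ✗
   7) LOAD T0:  M=5  r_T0=5
   8) CAS  T0:  M=6  r_T0=5 ✓

T0 = (2, 1)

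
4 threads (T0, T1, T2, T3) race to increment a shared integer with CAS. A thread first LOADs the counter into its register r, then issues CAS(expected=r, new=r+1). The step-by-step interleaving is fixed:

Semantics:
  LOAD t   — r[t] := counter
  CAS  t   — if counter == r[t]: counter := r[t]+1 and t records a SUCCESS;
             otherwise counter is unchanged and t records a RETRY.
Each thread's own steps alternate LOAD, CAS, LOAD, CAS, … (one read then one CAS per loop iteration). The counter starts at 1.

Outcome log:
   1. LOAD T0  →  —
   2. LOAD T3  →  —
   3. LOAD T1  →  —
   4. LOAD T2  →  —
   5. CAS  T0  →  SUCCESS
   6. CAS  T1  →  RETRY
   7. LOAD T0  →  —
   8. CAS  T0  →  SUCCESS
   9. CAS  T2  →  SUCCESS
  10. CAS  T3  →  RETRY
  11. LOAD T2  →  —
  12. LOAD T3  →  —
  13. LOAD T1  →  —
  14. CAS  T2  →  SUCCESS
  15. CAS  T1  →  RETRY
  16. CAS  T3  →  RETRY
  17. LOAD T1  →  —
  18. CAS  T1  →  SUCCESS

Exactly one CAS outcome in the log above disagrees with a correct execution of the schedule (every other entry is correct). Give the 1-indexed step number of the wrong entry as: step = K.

Correct run:
#1 T0 reads 1
#2 T3 reads 1
#3 T1 reads 1
#4 T2 reads 1
#5 T0 CAS(1→2) writes; counter now 2
#6 T1 CAS(1→2) fails; counter now 2
#7 T0 reads 2
#8 T0 CAS(2→3) writes; counter now 3
#9 T2 CAS(1→2) fails; counter now 3
#10 T3 CAS(1→2) fails; counter now 3
#11 T2 reads 3
#12 T3 reads 3
#13 T1 reads 3
#14 T2 CAS(3→4) writes; counter now 4
#15 T1 CAS(3→4) fails; counter now 4
#16 T3 CAS(3→4) fails; counter now 4
#17 T1 reads 4
#18 T1 CAS(4→5) writes; counter now 5
Flip is step 9.

step = 9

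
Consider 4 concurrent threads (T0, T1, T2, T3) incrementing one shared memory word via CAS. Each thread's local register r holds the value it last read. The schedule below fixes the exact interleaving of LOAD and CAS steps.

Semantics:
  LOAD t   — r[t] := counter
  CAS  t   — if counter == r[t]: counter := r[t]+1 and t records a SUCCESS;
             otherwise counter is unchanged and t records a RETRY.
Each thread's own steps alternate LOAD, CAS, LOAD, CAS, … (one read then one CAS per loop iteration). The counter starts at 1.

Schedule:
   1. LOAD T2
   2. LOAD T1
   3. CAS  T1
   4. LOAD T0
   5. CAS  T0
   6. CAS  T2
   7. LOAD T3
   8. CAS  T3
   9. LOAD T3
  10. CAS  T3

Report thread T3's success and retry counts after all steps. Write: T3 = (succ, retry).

T3 = (2, 0)

T2 LOAD — after: cnt=1, r=1 — load
T1 LOAD — after: cnt=1, r=1 — load
T1 CAS — after: cnt=2, r=1 — ok
T0 LOAD — after: cnt=2, r=2 — load
T0 CAS — after: cnt=3, r=2 — ok
T2 CAS — after: cnt=3, r=1 — retry
T3 LOAD — after: cnt=3, r=3 — load
T3 CAS — after: cnt=4, r=3 — ok
T3 LOAD — after: cnt=4, r=4 — load
T3 CAS — after: cnt=5, r=4 — ok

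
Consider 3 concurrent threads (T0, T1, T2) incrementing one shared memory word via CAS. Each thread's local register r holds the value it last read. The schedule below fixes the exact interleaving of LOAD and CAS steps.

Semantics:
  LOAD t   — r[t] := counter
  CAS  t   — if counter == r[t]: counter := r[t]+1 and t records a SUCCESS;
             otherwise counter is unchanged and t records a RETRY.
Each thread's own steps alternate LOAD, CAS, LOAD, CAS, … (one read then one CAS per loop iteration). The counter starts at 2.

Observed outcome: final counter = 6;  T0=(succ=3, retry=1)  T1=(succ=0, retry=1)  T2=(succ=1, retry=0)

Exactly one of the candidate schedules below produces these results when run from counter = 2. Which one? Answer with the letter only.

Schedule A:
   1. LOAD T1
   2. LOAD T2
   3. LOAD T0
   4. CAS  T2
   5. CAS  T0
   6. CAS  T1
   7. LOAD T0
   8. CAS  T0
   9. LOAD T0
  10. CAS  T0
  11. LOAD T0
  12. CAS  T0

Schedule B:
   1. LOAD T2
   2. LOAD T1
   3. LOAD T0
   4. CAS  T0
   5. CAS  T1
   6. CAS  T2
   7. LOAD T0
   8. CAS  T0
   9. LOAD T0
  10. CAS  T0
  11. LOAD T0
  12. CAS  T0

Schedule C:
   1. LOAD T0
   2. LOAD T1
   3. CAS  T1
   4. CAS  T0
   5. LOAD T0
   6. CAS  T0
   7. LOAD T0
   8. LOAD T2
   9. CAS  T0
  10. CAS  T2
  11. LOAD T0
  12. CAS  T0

A

Tracing schedule A:
[1] T1.load  rd  (counter 2, T1.r 2)
[2] T2.load  rd  (counter 2, T2.r 2)
[3] T0.load  rd  (counter 2, T0.r 2)
[4] T2.cas  hit  (counter 3, T2.r 2)
[5] T0.cas  miss  (counter 3, T0.r 2)
[6] T1.cas  miss  (counter 3, T1.r 2)
[7] T0.load  rd  (counter 3, T0.r 3)
[8] T0.cas  hit  (counter 4, T0.r 3)
[9] T0.load  rd  (counter 4, T0.r 4)
[10] T0.cas  hit  (counter 5, T0.r 4)
[11] T0.load  rd  (counter 5, T0.r 5)
[12] T0.cas  hit  (counter 6, T0.r 5)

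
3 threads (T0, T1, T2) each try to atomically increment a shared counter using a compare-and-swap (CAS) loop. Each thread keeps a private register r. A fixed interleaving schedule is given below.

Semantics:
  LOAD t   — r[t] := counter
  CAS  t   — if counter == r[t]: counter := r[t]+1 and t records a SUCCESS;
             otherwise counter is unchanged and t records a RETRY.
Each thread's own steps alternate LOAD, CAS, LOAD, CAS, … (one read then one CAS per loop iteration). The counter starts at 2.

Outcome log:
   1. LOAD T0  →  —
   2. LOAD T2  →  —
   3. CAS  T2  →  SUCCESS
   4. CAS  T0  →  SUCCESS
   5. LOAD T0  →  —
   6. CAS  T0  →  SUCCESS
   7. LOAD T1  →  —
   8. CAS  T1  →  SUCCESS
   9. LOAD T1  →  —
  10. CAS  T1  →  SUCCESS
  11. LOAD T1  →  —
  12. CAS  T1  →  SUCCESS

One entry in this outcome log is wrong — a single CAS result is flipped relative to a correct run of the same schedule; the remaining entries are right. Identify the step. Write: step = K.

Re-executing:
[1] T0.load  rd  (counter 2, T0.r 2)
[2] T2.load  rd  (counter 2, T2.r 2)
[3] T2.cas  hit  (counter 3, T2.r 2)
[4] T0.cas  miss  (counter 3, T0.r 2)
[5] T0.load  rd  (counter 3, T0.r 3)
[6] T0.cas  hit  (counter 4, T0.r 3)
[7] T1.load  rd  (counter 4, T1.r 4)
[8] T1.cas  hit  (counter 5, T1.r 4)
[9] T1.load  rd  (counter 5, T1.r 5)
[10] T1.cas  hit  (counter 6, T1.r 5)
[11] T1.load  rd  (counter 6, T1.r 6)
[12] T1.cas  hit  (counter 7, T1.r 6)
Mismatch at 4.

step = 4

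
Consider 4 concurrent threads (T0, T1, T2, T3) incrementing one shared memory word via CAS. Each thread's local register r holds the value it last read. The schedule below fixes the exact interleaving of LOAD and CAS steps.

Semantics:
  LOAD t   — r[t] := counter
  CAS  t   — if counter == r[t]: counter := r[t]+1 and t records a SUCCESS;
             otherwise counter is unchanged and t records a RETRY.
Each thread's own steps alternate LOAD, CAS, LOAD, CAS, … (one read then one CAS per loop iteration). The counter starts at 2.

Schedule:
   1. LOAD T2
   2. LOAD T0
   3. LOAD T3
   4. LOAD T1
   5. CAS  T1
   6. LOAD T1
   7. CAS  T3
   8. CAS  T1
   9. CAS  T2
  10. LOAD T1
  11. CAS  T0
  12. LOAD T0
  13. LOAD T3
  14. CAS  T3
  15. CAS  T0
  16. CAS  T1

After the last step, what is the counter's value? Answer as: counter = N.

counter = 5

T2 LOAD — after: cnt=2, r=2 — load
T0 LOAD — after: cnt=2, r=2 — load
T3 LOAD — after: cnt=2, r=2 — load
T1 LOAD — after: cnt=2, r=2 — load
T1 CAS — after: cnt=3, r=2 — ok
T1 LOAD — after: cnt=3, r=3 — load
T3 CAS — after: cnt=3, r=2 — retry
T1 CAS — after: cnt=4, r=3 — ok
T2 CAS — after: cnt=4, r=2 — retry
T1 LOAD — after: cnt=4, r=4 — load
T0 CAS — after: cnt=4, r=2 — retry
T0 LOAD — after: cnt=4, r=4 — load
T3 LOAD — after: cnt=4, r=4 — load
T3 CAS — after: cnt=5, r=4 — ok
T0 CAS — after: cnt=5, r=4 — retry
T1 CAS — after: cnt=5, r=4 — retry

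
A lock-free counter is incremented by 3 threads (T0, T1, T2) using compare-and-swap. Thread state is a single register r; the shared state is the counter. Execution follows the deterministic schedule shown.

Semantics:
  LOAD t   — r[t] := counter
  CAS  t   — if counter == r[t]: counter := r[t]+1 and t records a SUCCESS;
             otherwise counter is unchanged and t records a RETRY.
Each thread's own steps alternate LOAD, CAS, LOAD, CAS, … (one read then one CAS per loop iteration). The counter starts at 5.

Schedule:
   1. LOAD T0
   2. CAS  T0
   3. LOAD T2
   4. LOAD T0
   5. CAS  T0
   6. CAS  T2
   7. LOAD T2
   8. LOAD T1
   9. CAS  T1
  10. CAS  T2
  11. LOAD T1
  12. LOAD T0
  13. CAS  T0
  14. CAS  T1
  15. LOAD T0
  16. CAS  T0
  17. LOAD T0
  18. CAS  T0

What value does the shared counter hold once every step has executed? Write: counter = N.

step 1: T0 LOAD ⇒ load; ctr=5 reg=5
step 2: T0 CAS ⇒ ok; ctr=6 reg=5
step 3: T2 LOAD ⇒ load; ctr=6 reg=6
step 4: T0 LOAD ⇒ load; ctr=6 reg=6
step 5: T0 CAS ⇒ ok; ctr=7 reg=6
step 6: T2 CAS ⇒ retry; ctr=7 reg=6
step 7: T2 LOAD ⇒ load; ctr=7 reg=7
step 8: T1 LOAD ⇒ load; ctr=7 reg=7
step 9: T1 CAS ⇒ ok; ctr=8 reg=7
step 10: T2 CAS ⇒ retry; ctr=8 reg=7
step 11: T1 LOAD ⇒ load; ctr=8 reg=8
step 12: T0 LOAD ⇒ load; ctr=8 reg=8
step 13: T0 CAS ⇒ ok; ctr=9 reg=8
step 14: T1 CAS ⇒ retry; ctr=9 reg=8
step 15: T0 LOAD ⇒ load; ctr=9 reg=9
step 16: T0 CAS ⇒ ok; ctr=10 reg=9
step 17: T0 LOAD ⇒ load; ctr=10 reg=10
step 18: T0 CAS ⇒ ok; ctr=11 reg=10

counter = 11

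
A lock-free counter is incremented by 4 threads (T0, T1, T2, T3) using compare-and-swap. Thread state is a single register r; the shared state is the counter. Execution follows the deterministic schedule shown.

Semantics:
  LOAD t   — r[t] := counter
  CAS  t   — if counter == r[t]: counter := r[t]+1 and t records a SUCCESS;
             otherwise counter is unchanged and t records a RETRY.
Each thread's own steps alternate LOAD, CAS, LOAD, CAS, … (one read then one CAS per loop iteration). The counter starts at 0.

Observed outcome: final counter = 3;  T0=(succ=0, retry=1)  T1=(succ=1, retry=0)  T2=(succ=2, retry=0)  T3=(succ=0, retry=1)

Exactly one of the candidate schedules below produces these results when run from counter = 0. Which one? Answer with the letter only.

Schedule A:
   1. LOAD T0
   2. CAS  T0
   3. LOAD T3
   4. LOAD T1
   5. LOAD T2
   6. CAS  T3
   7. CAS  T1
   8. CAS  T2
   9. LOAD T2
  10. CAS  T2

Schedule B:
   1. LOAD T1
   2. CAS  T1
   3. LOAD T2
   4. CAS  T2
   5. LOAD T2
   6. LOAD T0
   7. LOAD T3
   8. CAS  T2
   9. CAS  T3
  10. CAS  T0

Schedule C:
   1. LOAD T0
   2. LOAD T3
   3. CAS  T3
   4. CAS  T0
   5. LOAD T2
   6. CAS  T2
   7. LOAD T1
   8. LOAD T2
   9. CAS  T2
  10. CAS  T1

Simulating candidate B:
#1 T1 reads 0
#2 T1 CAS(0→1) writes; counter now 1
#3 T2 reads 1
#4 T2 CAS(1→2) writes; counter now 2
#5 T2 reads 2
#6 T0 reads 2
#7 T3 reads 2
#8 T2 CAS(2→3) writes; counter now 3
#9 T3 CAS(2→3) fails; counter now 3
#10 T0 CAS(2→3) fails; counter now 3

B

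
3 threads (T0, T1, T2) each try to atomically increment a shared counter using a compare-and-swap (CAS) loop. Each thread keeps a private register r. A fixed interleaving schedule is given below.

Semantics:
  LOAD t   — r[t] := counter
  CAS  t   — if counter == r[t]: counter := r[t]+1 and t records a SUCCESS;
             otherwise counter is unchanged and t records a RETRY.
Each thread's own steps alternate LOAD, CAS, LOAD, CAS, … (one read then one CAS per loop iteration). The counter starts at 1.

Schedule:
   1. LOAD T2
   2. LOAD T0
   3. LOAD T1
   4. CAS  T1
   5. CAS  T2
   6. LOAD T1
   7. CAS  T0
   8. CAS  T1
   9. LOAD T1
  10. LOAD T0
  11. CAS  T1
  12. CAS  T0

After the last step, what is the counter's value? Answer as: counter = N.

   1) LOAD T2:  M=1  r_T2=1
   2) LOAD T0:  M=1  r_T0=1
   3) LOAD T1:  M=1  r_T1=1
   4) CAS  T1:  M=2  r_T1=1 ✓
   5) CAS  T2:  M=2  r_T2=1 ✗
   6) LOAD T1:  M=2  r_T1=2
   7) CAS  T0:  M=2  r_T0=1 ✗
   8) CAS  T1:  M=3  r_T1=2 ✓
   9) LOAD T1:  M=3  r_T1=3
  10) LOAD T0:  M=3  r_T0=3
  11) CAS  T1:  M=4  r_T1=3 ✓
  12) CAS  T0:  M=4  r_T0=3 ✗

counter = 4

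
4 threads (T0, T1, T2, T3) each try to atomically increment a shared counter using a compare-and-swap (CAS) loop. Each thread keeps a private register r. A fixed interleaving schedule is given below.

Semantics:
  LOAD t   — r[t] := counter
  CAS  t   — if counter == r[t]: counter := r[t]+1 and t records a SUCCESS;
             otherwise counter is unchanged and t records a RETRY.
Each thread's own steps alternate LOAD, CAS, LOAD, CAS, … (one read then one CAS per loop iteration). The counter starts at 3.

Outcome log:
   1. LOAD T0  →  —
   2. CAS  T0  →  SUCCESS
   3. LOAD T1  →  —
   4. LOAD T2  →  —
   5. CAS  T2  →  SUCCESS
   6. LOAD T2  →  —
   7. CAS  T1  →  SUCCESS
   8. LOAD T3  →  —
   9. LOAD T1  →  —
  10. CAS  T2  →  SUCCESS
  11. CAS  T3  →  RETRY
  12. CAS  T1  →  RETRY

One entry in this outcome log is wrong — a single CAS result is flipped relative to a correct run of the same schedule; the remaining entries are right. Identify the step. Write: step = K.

step = 7

Re-executing:
#1 T0 reads 3
#2 T0 CAS(3→4) writes; counter now 4
#3 T1 reads 4
#4 T2 reads 4
#5 T2 CAS(4→5) writes; counter now 5
#6 T2 reads 5
#7 T1 CAS(4→5) fails; counter now 5
#8 T3 reads 5
#9 T1 reads 5
#10 T2 CAS(5→6) writes; counter now 6
#11 T3 CAS(5→6) fails; counter now 6
#12 T1 CAS(5→6) fails; counter now 6
Log disagrees first at step 7.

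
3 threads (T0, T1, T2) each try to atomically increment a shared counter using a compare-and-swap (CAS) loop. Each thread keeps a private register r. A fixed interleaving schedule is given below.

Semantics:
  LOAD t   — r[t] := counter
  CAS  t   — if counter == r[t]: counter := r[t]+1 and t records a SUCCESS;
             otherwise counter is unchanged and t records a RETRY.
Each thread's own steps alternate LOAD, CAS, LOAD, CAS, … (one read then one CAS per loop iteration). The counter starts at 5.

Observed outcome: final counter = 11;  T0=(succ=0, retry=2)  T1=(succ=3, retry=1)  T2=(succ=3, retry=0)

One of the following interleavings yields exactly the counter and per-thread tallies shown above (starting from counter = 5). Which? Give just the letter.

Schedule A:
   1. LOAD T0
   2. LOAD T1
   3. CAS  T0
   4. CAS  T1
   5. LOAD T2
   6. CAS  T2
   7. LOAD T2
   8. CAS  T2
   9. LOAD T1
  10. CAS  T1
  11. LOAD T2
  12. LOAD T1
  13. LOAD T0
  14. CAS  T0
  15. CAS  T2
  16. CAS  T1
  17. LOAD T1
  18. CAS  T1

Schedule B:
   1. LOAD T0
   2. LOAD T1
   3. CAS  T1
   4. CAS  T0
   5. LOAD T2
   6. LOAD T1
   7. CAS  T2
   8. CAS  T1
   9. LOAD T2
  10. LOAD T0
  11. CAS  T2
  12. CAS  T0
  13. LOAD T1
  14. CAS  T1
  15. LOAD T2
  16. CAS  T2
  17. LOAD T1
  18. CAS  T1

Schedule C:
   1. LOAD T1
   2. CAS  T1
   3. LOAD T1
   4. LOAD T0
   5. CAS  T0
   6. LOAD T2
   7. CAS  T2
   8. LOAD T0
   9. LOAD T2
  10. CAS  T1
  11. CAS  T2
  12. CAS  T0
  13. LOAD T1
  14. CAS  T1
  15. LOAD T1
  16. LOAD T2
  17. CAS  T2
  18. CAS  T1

B

Simulating candidate B:
1. LOAD T0 → mem=5 r[T0]=5 [LOAD]
2. LOAD T1 → mem=5 r[T1]=5 [LOAD]
3. CAS T1 → mem=6 r[T1]=5 [OK]
4. CAS T0 → mem=6 r[T0]=5 [RETRY]
5. LOAD T2 → mem=6 r[T2]=6 [LOAD]
6. LOAD T1 → mem=6 r[T1]=6 [LOAD]
7. CAS T2 → mem=7 r[T2]=6 [OK]
8. CAS T1 → mem=7 r[T1]=6 [RETRY]
9. LOAD T2 → mem=7 r[T2]=7 [LOAD]
10. LOAD T0 → mem=7 r[T0]=7 [LOAD]
11. CAS T2 → mem=8 r[T2]=7 [OK]
12. CAS T0 → mem=8 r[T0]=7 [RETRY]
13. LOAD T1 → mem=8 r[T1]=8 [LOAD]
14. CAS T1 → mem=9 r[T1]=8 [OK]
15. LOAD T2 → mem=9 r[T2]=9 [LOAD]
16. CAS T2 → mem=10 r[T2]=9 [OK]
17. LOAD T1 → mem=10 r[T1]=10 [LOAD]
18. CAS T1 → mem=11 r[T1]=10 [OK]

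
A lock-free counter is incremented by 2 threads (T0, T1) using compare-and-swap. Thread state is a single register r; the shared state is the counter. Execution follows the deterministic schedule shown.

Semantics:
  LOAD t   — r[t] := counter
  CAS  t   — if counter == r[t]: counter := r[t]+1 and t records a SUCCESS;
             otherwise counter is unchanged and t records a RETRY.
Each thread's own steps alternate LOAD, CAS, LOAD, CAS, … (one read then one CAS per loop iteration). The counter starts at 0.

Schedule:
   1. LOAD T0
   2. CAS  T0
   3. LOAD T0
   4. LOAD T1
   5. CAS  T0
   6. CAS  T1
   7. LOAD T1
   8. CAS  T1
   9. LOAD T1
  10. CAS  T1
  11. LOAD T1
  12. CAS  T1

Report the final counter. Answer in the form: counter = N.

counter = 5

T0 LOAD — after: cnt=0, r=0 — load
T0 CAS — after: cnt=1, r=0 — ok
T0 LOAD — after: cnt=1, r=1 — load
T1 LOAD — after: cnt=1, r=1 — load
T0 CAS — after: cnt=2, r=1 — ok
T1 CAS — after: cnt=2, r=1 — retry
T1 LOAD — after: cnt=2, r=2 — load
T1 CAS — after: cnt=3, r=2 — ok
T1 LOAD — after: cnt=3, r=3 — load
T1 CAS — after: cnt=4, r=3 — ok
T1 LOAD — after: cnt=4, r=4 — load
T1 CAS — after: cnt=5, r=4 — ok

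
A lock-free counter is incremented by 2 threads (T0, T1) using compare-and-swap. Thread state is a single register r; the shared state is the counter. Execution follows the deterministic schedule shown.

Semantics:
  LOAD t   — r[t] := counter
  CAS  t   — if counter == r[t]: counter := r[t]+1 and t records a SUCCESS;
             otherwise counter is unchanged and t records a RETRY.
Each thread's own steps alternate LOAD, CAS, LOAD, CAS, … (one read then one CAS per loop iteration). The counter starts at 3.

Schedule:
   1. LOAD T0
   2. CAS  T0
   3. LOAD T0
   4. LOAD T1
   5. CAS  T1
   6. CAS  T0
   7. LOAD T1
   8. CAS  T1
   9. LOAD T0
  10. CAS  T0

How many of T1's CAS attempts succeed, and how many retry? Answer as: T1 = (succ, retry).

T1 = (2, 0)

#1 T0 reads 3
#2 T0 CAS(3→4) writes; counter now 4
#3 T0 reads 4
#4 T1 reads 4
#5 T1 CAS(4→5) writes; counter now 5
#6 T0 CAS(4→5) fails; counter now 5
#7 T1 reads 5
#8 T1 CAS(5→6) writes; counter now 6
#9 T0 reads 6
#10 T0 CAS(6→7) writes; counter now 7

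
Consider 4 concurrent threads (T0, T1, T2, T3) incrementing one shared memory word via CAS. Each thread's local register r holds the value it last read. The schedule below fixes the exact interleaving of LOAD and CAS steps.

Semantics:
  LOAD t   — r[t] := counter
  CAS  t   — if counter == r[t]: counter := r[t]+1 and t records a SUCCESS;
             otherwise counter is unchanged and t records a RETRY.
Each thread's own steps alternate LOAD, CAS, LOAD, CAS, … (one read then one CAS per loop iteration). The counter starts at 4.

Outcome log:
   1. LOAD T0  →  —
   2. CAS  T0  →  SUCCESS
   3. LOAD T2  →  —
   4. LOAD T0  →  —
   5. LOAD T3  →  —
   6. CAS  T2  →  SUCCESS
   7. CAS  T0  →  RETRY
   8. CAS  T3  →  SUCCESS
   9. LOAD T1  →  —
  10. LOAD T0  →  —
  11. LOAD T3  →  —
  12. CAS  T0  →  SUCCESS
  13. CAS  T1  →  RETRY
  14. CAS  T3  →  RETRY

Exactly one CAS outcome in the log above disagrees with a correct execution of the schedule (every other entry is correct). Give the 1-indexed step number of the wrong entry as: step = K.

Re-executing:
[1] T0.load  rd  (counter 4, T0.r 4)
[2] T0.cas  hit  (counter 5, T0.r 4)
[3] T2.load  rd  (counter 5, T2.r 5)
[4] T0.load  rd  (counter 5, T0.r 5)
[5] T3.load  rd  (counter 5, T3.r 5)
[6] T2.cas  hit  (counter 6, T2.r 5)
[7] T0.cas  miss  (counter 6, T0.r 5)
[8] T3.cas  miss  (counter 6, T3.r 5)
[9] T1.load  rd  (counter 6, T1.r 6)
[10] T0.load  rd  (counter 6, T0.r 6)
[11] T3.load  rd  (counter 6, T3.r 6)
[12] T0.cas  hit  (counter 7, T0.r 6)
[13] T1.cas  miss  (counter 7, T1.r 6)
[14] T3.cas  miss  (counter 7, T3.r 6)
Mismatch at 8.

step = 8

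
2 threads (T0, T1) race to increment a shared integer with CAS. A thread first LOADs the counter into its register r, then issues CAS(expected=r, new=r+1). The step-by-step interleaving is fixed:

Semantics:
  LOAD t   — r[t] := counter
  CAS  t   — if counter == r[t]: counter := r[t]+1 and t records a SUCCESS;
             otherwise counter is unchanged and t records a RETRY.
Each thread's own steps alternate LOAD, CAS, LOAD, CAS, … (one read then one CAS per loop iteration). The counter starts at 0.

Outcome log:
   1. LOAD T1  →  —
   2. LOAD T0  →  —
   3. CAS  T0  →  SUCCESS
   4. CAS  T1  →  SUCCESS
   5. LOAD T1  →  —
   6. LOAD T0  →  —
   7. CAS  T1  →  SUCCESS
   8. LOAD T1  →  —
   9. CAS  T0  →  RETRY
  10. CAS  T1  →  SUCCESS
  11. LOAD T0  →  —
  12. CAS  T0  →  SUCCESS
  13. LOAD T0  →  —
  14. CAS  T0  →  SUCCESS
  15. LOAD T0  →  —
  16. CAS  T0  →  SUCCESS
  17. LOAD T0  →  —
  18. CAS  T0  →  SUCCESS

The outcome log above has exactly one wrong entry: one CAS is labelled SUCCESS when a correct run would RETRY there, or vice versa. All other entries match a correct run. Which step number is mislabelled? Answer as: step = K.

Correct run:
[1] T1.load  rd  (counter 0, T1.r 0)
[2] T0.load  rd  (counter 0, T0.r 0)
[3] T0.cas  hit  (counter 1, T0.r 0)
[4] T1.cas  miss  (counter 1, T1.r 0)
[5] T1.load  rd  (counter 1, T1.r 1)
[6] T0.load  rd  (counter 1, T0.r 1)
[7] T1.cas  hit  (counter 2, T1.r 1)
[8] T1.load  rd  (counter 2, T1.r 2)
[9] T0.cas  miss  (counter 2, T0.r 1)
[10] T1.cas  hit  (counter 3, T1.r 2)
[11] T0.load  rd  (counter 3, T0.r 3)
[12] T0.cas  hit  (counter 4, T0.r 3)
[13] T0.load  rd  (counter 4, T0.r 4)
[14] T0.cas  hit  (counter 5, T0.r 4)
[15] T0.load  rd  (counter 5, T0.r 5)
[16] T0.cas  hit  (counter 6, T0.r 5)
[17] T0.load  rd  (counter 6, T0.r 6)
[18] T0.cas  hit  (counter 7, T0.r 6)
Mismatch at 4.

step = 4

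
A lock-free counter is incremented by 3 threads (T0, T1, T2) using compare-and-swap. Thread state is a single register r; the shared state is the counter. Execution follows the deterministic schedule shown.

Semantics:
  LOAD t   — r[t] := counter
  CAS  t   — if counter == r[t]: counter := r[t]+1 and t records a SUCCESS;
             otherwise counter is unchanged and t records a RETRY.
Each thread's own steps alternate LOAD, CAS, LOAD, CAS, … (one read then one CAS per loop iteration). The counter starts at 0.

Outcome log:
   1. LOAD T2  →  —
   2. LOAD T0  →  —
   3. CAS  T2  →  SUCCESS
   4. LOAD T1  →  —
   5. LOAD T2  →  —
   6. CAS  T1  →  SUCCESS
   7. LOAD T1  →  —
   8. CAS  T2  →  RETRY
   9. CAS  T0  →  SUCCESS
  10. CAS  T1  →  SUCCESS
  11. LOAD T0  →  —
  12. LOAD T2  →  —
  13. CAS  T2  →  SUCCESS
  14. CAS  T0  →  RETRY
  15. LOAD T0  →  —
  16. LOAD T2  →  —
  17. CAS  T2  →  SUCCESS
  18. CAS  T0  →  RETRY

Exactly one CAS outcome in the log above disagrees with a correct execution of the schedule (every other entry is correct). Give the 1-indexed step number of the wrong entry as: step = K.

Reference trace:
#1 T2 reads 0
#2 T0 reads 0
#3 T2 CAS(0→1) writes; counter now 1
#4 T1 reads 1
#5 T2 reads 1
#6 T1 CAS(1→2) writes; counter now 2
#7 T1 reads 2
#8 T2 CAS(1→2) fails; counter now 2
#9 T0 CAS(0→1) fails; counter now 2
#10 T1 CAS(2→3) writes; counter now 3
#11 T0 reads 3
#12 T2 reads 3
#13 T2 CAS(3→4) writes; counter now 4
#14 T0 CAS(3→4) fails; counter now 4
#15 T0 reads 4
#16 T2 reads 4
#17 T2 CAS(4→5) writes; counter now 5
#18 T0 CAS(4→5) fails; counter now 5
Log disagrees first at step 9.

step = 9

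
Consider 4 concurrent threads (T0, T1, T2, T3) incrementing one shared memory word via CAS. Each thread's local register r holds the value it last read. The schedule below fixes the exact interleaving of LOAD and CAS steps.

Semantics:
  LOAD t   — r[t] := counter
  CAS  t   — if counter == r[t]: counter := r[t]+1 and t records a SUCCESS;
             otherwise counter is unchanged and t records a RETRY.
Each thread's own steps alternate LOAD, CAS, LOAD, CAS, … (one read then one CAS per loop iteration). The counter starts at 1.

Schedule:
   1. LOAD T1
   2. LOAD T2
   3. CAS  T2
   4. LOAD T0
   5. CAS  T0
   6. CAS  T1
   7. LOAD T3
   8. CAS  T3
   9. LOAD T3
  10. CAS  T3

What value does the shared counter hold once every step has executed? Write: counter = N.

counter = 5

T1 LOAD — after: cnt=1, r=1 — load
T2 LOAD — after: cnt=1, r=1 — load
T2 CAS — after: cnt=2, r=1 — ok
T0 LOAD — after: cnt=2, r=2 — load
T0 CAS — after: cnt=3, r=2 — ok
T1 CAS — after: cnt=3, r=1 — retry
T3 LOAD — after: cnt=3, r=3 — load
T3 CAS — after: cnt=4, r=3 — ok
T3 LOAD — after: cnt=4, r=4 — load
T3 CAS — after: cnt=5, r=4 — ok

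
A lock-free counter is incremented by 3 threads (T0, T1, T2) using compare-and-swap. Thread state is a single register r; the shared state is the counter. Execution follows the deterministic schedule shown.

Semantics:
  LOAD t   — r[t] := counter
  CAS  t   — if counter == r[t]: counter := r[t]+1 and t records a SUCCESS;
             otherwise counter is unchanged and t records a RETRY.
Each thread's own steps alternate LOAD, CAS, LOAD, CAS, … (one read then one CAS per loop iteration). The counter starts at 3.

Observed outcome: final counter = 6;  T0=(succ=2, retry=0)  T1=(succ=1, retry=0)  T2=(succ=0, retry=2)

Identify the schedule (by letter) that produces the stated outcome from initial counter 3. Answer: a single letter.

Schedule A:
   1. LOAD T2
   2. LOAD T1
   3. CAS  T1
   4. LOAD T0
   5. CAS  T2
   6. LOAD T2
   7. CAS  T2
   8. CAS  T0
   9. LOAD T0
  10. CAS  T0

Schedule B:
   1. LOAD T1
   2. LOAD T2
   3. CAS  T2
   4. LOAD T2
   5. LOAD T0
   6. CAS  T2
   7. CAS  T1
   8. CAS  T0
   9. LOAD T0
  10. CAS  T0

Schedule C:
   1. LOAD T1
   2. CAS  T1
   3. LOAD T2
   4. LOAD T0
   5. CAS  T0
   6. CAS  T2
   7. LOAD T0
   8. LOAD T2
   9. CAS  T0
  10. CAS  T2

Simulating candidate C:
[1] T1.load  rd  (counter 3, T1.r 3)
[2] T1.cas  hit  (counter 4, T1.r 3)
[3] T2.load  rd  (counter 4, T2.r 4)
[4] T0.load  rd  (counter 4, T0.r 4)
[5] T0.cas  hit  (counter 5, T0.r 4)
[6] T2.cas  miss  (counter 5, T2.r 4)
[7] T0.load  rd  (counter 5, T0.r 5)
[8] T2.load  rd  (counter 5, T2.r 5)
[9] T0.cas  hit  (counter 6, T0.r 5)
[10] T2.cas  miss  (counter 6, T2.r 5)

C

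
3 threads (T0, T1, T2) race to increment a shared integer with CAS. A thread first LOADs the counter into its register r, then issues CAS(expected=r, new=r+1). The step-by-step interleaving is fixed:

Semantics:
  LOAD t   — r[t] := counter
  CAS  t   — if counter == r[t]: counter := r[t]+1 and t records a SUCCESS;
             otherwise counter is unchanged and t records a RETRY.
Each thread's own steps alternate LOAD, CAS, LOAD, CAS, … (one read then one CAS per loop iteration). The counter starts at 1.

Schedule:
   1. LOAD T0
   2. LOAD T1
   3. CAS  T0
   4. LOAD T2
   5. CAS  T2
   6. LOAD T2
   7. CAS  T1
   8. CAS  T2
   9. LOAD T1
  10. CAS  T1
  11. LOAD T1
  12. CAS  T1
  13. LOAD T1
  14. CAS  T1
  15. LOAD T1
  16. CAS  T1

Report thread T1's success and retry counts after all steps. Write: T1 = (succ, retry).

T0 LOAD — after: cnt=1, r=1 — load
T1 LOAD — after: cnt=1, r=1 — load
T0 CAS — after: cnt=2, r=1 — ok
T2 LOAD — after: cnt=2, r=2 — load
T2 CAS — after: cnt=3, r=2 — ok
T2 LOAD — after: cnt=3, r=3 — load
T1 CAS — after: cnt=3, r=1 — retry
T2 CAS — after: cnt=4, r=3 — ok
T1 LOAD — after: cnt=4, r=4 — load
T1 CAS — after: cnt=5, r=4 — ok
T1 LOAD — after: cnt=5, r=5 — load
T1 CAS — after: cnt=6, r=5 — ok
T1 LOAD — after: cnt=6, r=6 — load
T1 CAS — after: cnt=7, r=6 — ok
T1 LOAD — after: cnt=7, r=7 — load
T1 CAS — after: cnt=8, r=7 — ok

T1 = (4, 1)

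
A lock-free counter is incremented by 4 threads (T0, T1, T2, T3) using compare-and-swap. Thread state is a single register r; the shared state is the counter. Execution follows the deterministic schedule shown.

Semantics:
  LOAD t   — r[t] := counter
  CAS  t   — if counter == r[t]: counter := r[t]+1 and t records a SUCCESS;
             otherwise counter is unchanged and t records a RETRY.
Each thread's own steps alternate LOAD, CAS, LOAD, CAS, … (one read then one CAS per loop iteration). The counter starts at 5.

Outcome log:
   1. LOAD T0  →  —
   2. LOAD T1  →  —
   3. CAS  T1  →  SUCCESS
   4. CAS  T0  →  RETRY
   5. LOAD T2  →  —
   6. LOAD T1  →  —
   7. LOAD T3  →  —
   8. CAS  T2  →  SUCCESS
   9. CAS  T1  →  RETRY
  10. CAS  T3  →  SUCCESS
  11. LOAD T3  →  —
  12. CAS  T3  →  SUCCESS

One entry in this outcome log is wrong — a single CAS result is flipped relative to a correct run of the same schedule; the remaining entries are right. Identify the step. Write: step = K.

Re-executing:
#1 T0 reads 5
#2 T1 reads 5
#3 T1 CAS(5→6) writes; counter now 6
#4 T0 CAS(5→6) fails; counter now 6
#5 T2 reads 6
#6 T1 reads 6
#7 T3 reads 6
#8 T2 CAS(6→7) writes; counter now 7
#9 T1 CAS(6→7) fails; counter now 7
#10 T3 CAS(6→7) fails; counter now 7
#11 T3 reads 7
#12 T3 CAS(7→8) writes; counter now 8
Flip is step 10.

step = 10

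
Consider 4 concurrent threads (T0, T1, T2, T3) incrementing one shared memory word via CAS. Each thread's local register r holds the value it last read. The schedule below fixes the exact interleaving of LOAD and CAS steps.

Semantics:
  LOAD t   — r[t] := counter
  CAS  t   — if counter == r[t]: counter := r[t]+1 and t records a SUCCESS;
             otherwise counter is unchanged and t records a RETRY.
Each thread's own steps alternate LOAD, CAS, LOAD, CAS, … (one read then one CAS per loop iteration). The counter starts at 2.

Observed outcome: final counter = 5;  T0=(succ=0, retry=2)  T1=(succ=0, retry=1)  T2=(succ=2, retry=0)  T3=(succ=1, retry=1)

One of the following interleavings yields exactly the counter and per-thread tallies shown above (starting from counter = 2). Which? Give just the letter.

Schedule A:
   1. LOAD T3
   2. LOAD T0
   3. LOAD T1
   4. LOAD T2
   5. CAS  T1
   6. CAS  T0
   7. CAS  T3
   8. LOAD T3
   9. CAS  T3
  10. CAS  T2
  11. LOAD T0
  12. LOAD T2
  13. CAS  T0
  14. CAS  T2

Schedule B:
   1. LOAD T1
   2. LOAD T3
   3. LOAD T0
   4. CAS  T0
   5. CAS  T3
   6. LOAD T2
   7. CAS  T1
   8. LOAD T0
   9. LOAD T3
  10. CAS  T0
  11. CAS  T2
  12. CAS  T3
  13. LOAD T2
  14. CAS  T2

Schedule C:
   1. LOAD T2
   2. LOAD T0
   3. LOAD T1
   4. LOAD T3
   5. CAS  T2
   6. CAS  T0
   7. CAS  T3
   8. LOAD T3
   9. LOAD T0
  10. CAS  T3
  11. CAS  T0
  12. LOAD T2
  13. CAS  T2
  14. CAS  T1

C

Simulating candidate C:
#1 T2 reads 2
#2 T0 reads 2
#3 T1 reads 2
#4 T3 reads 2
#5 T2 CAS(2→3) writes; counter now 3
#6 T0 CAS(2→3) fails; counter now 3
#7 T3 CAS(2→3) fails; counter now 3
#8 T3 reads 3
#9 T0 reads 3
#10 T3 CAS(3→4) writes; counter now 4
#11 T0 CAS(3→4) fails; counter now 4
#12 T2 reads 4
#13 T2 CAS(4→5) writes; counter now 5
#14 T1 CAS(2→3) fails; counter now 5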